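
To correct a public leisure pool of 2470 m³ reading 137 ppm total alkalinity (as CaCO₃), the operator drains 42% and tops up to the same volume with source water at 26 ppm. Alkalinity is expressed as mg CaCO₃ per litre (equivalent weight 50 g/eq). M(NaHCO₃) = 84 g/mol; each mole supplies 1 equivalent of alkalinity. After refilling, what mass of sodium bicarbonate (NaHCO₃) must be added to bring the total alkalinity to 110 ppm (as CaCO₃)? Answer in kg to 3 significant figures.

Volume: 2470 m³ = 2,470,000 L.
After draining 42% and refilling: 137 × 0.58 + 26 × 0.42 = 90.38 ppm.
Deficit to target: 110 − 90.38 = 19.62 mg/L.
As CaCO₃: 19.62 mg/L × 2,470,000 L = 48,460 g; ÷ 50 g/eq ÷ 1 = 969.2 mol NaHCO₃.
Mass: 969.2 × 84 = 81,420 g.

81.4 kg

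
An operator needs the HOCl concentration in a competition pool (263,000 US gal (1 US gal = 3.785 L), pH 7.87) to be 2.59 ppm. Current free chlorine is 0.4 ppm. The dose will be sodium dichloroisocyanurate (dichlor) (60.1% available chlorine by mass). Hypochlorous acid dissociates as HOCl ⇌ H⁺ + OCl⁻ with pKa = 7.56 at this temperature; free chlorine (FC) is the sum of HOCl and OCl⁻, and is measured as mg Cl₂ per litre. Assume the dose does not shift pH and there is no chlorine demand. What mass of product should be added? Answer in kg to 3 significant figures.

Volume: 263,000 US gal × 3.785 L/gal = 995,455 L.
[OCl⁻]/[HOCl] = 10^(pH − pKa) = 10^(7.87 − 7.56) = 2.042; fraction as HOCl = 1/(1 + 2.042) = 0.3288.
Free chlorine required for 2.59 ppm HOCl: 2.59 / 0.3288 = 7.878 ppm.
FC to add: 7.878 − 0.4 = 7.478 mg/L as Cl₂.
Cl₂ equivalent: 7.478 mg/L × 995,455 L = 7444 g.
Product at 60.1% available Cl: 7444 / 0.601 = 12,390 g.

12.4 kg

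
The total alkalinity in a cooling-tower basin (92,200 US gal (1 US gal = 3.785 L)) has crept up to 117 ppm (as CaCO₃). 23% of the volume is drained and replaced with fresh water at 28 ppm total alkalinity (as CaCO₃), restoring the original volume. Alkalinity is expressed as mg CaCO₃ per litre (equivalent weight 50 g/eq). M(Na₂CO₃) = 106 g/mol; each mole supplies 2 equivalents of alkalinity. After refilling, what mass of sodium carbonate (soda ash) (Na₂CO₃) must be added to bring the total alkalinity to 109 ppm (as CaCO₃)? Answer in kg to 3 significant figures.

Volume: 92,200 US gal × 3.785 L/gal = 348,977 L.
After draining 23% and refilling: 117 × 0.77 + 28 × 0.23 = 96.53 ppm.
Deficit to target: 109 − 96.53 = 12.47 mg/L.
As CaCO₃: 12.47 mg/L × 348,977 L = 4352 g; ÷ 50 g/eq ÷ 2 = 43.52 mol Na₂CO₃.
Mass: 43.52 × 106 = 4613 g.

4.61 kg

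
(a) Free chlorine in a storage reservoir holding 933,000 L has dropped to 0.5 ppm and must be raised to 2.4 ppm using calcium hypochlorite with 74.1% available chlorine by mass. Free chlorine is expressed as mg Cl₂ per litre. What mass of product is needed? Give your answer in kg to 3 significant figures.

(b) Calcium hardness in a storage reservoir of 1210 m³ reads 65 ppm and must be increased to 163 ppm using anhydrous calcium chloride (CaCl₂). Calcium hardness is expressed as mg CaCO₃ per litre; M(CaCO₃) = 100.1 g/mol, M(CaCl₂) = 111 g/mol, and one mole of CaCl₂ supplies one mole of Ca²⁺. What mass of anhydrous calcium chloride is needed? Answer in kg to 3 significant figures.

(a) 2.39 kg; (b) 131 kg

(a) Chlorine deficit: 2.4 − 0.5 = 1.9 ppm = 1.9 mg/L as Cl₂.
(a) Cl₂ equivalent needed: 1.9 mg/L × 933,000 L = 1,773,000 mg = 1773 g.
(a) Product at 74.1% available chlorine: 1773 / 0.741 = 2392 g.

(b) Volume: 1210 m³ = 1,210,000 L.
(b) Hardness to add: (163 − 65) = 98 mg/L as CaCO₃ × 1,210,000 L = 118,600 g as CaCO₃.
(b) Moles of Ca²⁺ (1 mol Ca²⁺ ≡ 1 mol CaCO₃): 118,600 / 100.1 g/mol = 1185 mol.
(b) Mass of CaCl₂: 1185 × 111 = 131,500 g.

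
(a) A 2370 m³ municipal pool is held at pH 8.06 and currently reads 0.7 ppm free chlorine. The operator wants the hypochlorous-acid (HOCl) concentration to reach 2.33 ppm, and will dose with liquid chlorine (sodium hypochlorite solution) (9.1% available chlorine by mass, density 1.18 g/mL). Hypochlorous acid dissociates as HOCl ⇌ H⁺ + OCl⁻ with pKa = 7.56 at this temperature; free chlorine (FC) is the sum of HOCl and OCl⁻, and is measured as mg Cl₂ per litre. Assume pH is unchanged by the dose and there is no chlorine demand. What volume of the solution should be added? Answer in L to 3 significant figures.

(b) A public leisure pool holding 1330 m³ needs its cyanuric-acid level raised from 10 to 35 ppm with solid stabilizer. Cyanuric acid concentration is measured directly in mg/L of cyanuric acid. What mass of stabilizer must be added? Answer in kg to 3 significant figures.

(a) 199 L; (b) 33.2 kg

(a) Volume: 2370 m³ = 2,370,000 L.
(a) [OCl⁻]/[HOCl] = 10^(pH − pKa) = 10^(8.06 − 7.56) = 3.162; fraction as HOCl = 1/(1 + 3.162) = 0.2403.
(a) Free chlorine required for 2.33 ppm HOCl: 2.33 / 0.2403 = 9.698 ppm.
(a) FC to add: 9.698 − 0.7 = 8.998 mg/L as Cl₂.
(a) Cl₂ equivalent: 8.998 mg/L × 2,370,000 L = 21,330 g.
(a) Product at 9.1% available Cl: 21,330 / 0.091 = 234,300 g.
(a) Volume: 234,300 g ÷ 1.18 g/mL = 198,600 mL.

(b) Volume: 1330 m³ = 1,330,000 L.
(b) CYA to add: (35 − 10) = 25 mg/L × 1,330,000 L = 33,250 g cyanuric acid.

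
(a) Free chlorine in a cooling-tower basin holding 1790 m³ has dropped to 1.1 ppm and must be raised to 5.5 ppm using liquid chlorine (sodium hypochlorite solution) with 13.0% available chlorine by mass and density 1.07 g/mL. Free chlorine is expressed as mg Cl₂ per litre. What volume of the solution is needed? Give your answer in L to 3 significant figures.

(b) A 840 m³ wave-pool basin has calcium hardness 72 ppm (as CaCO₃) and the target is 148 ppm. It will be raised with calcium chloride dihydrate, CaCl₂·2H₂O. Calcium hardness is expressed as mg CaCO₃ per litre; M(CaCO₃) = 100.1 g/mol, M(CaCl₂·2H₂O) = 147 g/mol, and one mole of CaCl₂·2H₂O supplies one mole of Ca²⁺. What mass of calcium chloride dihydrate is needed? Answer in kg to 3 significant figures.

(a) Volume: 1790 m³ = 1,790,000 L.
(a) Chlorine deficit: 5.5 − 1.1 = 4.4 ppm = 4.4 mg/L as Cl₂.
(a) Cl₂ equivalent needed: 4.4 mg/L × 1,790,000 L = 7,876,000 mg = 7876 g.
(a) Product at 13.0% available chlorine: 7876 / 0.13 = 60,580 g.
(a) Volume at density 1.07 g/mL: 60,580 g ÷ 1.07 g/mL = 56,620 mL.

(b) Volume: 840 m³ = 840,000 L.
(b) Hardness to add: (148 − 72) = 76 mg/L as CaCO₃ × 840,000 L = 63,840 g as CaCO₃.
(b) Moles of Ca²⁺ (1 mol Ca²⁺ ≡ 1 mol CaCO₃): 63,840 / 100.1 g/mol = 637.8 mol.
(b) Mass of CaCl₂·2H₂O: 637.8 × 147 = 93,750 g.

(a) 56.6 L; (b) 93.8 kg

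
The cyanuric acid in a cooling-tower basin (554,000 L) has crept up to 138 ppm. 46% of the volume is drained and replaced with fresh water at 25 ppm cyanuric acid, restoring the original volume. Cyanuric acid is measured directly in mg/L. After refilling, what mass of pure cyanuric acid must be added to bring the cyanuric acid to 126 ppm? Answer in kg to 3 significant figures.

22.1 kg

After draining 46% and refilling: 138 × 0.54 + 25 × 0.46 = 86.02 ppm.
Deficit to target: 126 − 86.02 = 39.98 mg/L.
Mass: 39.98 mg/L × 554,000 L = 22,150 g cyanuric acid.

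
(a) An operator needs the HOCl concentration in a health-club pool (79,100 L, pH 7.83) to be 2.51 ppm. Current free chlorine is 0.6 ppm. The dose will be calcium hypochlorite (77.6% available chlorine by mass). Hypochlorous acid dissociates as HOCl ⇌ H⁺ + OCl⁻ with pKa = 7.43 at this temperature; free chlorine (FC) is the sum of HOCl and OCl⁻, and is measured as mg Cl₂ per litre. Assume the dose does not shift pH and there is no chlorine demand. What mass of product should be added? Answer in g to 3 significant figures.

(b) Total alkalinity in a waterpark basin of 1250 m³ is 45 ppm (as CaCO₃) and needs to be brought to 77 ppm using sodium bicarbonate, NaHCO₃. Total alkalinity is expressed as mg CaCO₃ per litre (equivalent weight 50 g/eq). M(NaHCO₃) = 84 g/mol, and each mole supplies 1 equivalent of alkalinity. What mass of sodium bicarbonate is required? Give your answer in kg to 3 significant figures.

(a) [OCl⁻]/[HOCl] = 10^(pH − pKa) = 10^(7.83 − 7.43) = 2.512; fraction as HOCl = 1/(1 + 2.512) = 0.2847.
(a) Free chlorine required for 2.51 ppm HOCl: 2.51 / 0.2847 = 8.815 ppm.
(a) FC to add: 8.815 − 0.6 = 8.215 mg/L as Cl₂.
(a) Cl₂ equivalent: 8.215 mg/L × 79,100 L = 649.8 g.
(a) Product at 77.6% available Cl: 649.8 / 0.776 = 837.4 g.

(b) Volume: 1250 m³ = 1,250,000 L.
(b) Alkalinity to add: (77 − 45) = 32 mg/L as CaCO₃ × 1,250,000 L = 40,000 g as CaCO₃.
(b) Equivalents: 40,000 g ÷ 50 g/eq = 800 eq.
(b) NaHCO₃ supplies 1 eq per mole → 800 mol.
(b) Mass: 800 mol × 84 g/mol = 67,200 g.

(a) 837 g; (b) 67.2 kg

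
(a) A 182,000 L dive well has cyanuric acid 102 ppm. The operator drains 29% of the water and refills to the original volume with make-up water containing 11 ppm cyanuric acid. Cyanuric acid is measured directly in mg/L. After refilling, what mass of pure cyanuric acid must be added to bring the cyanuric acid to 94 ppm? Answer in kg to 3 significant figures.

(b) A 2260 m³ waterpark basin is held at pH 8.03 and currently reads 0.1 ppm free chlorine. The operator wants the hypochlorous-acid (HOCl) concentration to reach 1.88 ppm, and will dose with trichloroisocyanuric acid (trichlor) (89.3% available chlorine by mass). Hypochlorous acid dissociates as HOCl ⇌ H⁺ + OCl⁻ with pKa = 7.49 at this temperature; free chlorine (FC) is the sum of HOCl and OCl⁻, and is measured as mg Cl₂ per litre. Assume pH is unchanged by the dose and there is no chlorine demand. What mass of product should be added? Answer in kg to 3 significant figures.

(a) After draining 29% and refilling: 102 × 0.71 + 11 × 0.29 = 75.61 ppm.
(a) Deficit to target: 94 − 75.61 = 18.39 mg/L.
(a) Mass: 18.39 mg/L × 182,000 L = 3347 g cyanuric acid.

(b) Volume: 2260 m³ = 2,260,000 L.
(b) [OCl⁻]/[HOCl] = 10^(pH − pKa) = 10^(8.03 − 7.49) = 3.467; fraction as HOCl = 1/(1 + 3.467) = 0.2238.
(b) Free chlorine required for 1.88 ppm HOCl: 1.88 / 0.2238 = 8.399 ppm.
(b) FC to add: 8.399 − 0.1 = 8.299 mg/L as Cl₂.
(b) Cl₂ equivalent: 8.299 mg/L × 2,260,000 L = 18,750 g.
(b) Product at 89.3% available Cl: 18,750 / 0.893 = 21,000 g.

(a) 3.35 kg; (b) 21.0 kg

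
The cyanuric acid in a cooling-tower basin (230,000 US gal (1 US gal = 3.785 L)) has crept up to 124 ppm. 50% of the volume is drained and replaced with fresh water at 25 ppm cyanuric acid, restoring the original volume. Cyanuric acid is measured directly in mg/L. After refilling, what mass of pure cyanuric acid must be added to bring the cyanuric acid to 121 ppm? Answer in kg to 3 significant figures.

40.5 kg

Volume: 230,000 US gal × 3.785 L/gal = 870,550 L.
After draining 50% and refilling: 124 × 0.50 + 25 × 0.50 = 74.5 ppm.
Deficit to target: 121 − 74.5 = 46.5 mg/L.
Mass: 46.5 mg/L × 870,550 L = 40,480 g cyanuric acid.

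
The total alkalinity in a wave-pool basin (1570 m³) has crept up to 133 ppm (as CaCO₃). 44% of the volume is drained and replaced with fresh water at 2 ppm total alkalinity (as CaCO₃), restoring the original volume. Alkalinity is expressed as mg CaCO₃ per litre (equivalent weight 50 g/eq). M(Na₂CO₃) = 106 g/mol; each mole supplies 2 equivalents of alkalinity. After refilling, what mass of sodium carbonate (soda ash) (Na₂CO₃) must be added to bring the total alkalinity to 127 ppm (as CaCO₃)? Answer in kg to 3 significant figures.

Volume: 1570 m³ = 1,570,000 L.
After draining 44% and refilling: 133 × 0.56 + 2 × 0.44 = 75.36 ppm.
Deficit to target: 127 − 75.36 = 51.64 mg/L.
As CaCO₃: 51.64 mg/L × 1,570,000 L = 81,070 g; ÷ 50 g/eq ÷ 2 = 810.7 mol Na₂CO₃.
Mass: 810.7 × 106 = 85,940 g.

85.9 kg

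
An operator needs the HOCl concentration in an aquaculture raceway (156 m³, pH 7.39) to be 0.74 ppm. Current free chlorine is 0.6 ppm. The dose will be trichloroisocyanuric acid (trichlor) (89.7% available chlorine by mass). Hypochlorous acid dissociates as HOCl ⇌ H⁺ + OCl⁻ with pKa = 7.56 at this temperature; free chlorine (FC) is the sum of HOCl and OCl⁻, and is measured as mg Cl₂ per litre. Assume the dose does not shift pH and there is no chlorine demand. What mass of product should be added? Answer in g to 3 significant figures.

111 g

Volume: 156 m³ = 156,000 L.
[OCl⁻]/[HOCl] = 10^(pH − pKa) = 10^(7.39 − 7.56) = 0.6761; fraction as HOCl = 1/(1 + 0.6761) = 0.5966.
Free chlorine required for 0.74 ppm HOCl: 0.74 / 0.5966 = 1.24 ppm.
FC to add: 1.24 − 0.6 = 0.6403 mg/L as Cl₂.
Cl₂ equivalent: 0.6403 mg/L × 156,000 L = 99.89 g.
Product at 89.7% available Cl: 99.89 / 0.897 = 111.4 g.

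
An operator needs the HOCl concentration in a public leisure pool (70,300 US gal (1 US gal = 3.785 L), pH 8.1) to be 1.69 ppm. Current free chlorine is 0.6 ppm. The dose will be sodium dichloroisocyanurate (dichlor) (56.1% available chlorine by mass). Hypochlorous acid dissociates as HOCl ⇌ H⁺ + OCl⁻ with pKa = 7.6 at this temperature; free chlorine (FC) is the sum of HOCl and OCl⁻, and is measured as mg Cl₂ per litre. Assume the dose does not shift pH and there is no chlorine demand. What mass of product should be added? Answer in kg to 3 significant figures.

Volume: 70,300 US gal × 3.785 L/gal = 266,086 L.
[OCl⁻]/[HOCl] = 10^(pH − pKa) = 10^(8.1 − 7.6) = 3.162; fraction as HOCl = 1/(1 + 3.162) = 0.2403.
Free chlorine required for 1.69 ppm HOCl: 1.69 / 0.2403 = 7.034 ppm.
FC to add: 7.034 − 0.6 = 6.434 mg/L as Cl₂.
Cl₂ equivalent: 6.434 mg/L × 266,086 L = 1712 g.
Product at 56.1% available Cl: 1712 / 0.561 = 3052 g.

3.05 kg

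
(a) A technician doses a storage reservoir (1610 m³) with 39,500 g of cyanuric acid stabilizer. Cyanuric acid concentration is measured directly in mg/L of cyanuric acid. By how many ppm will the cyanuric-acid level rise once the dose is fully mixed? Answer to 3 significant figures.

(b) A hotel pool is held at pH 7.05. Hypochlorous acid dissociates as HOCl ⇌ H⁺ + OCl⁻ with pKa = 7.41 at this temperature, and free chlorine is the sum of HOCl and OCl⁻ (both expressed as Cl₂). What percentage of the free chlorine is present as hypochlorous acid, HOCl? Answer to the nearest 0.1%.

(a) 24.5 ppm; (b) 69.6%

(a) Volume: 1610 m³ = 1,610,000 L.
(a) Rise: 39,500 g / 1,610,000 L × 1000 = 24.53 mg/L.

(b) [OCl⁻]/[HOCl] = 10^(pH − pKa) = 10^(7.05 − 7.41) = 10^-0.36 = 0.4365.
(b) Fraction as HOCl = 1 / (1 + 0.4365) = 0.6961.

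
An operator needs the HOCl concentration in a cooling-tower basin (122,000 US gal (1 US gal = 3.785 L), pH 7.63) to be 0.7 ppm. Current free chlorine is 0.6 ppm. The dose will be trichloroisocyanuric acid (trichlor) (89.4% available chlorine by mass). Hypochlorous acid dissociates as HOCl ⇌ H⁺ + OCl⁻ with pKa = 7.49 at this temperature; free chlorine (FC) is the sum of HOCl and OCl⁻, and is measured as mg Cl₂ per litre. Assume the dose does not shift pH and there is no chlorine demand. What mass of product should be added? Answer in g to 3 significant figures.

Volume: 122,000 US gal × 3.785 L/gal = 461,770 L.
[OCl⁻]/[HOCl] = 10^(pH − pKa) = 10^(7.63 − 7.49) = 1.38; fraction as HOCl = 1/(1 + 1.38) = 0.4201.
Free chlorine required for 0.7 ppm HOCl: 0.7 / 0.4201 = 1.666 ppm.
FC to add: 1.666 − 0.6 = 1.066 mg/L as Cl₂.
Cl₂ equivalent: 1.066 mg/L × 461,770 L = 492.4 g.
Product at 89.4% available Cl: 492.4 / 0.894 = 550.8 g.

551 g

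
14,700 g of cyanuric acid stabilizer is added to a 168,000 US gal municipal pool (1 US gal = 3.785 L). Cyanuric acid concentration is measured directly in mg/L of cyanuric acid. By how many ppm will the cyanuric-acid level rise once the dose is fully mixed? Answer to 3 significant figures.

Volume: 168,000 US gal × 3.785 L/gal = 635,880 L.
Rise: 14,700 g / 635,880 L × 1000 = 23.12 mg/L.

23.1 ppm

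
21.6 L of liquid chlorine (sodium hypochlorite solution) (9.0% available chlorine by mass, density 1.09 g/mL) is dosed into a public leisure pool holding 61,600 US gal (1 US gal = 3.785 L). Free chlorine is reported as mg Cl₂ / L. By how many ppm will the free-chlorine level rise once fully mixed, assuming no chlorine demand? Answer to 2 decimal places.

Volume: 61,600 US gal × 3.785 L/gal = 233,156 L.
Mass of solution: 21.6 L × 1000 mL/L × 1.09 g/mL = 23,540 g.
Available chlorine delivered: 23,540 g × 0.09 = 2119 g as Cl₂.
Concentration rise: 2119 g / 233,156 L = 9.088 mg/L = 9.09 ppm.

9.09 ppm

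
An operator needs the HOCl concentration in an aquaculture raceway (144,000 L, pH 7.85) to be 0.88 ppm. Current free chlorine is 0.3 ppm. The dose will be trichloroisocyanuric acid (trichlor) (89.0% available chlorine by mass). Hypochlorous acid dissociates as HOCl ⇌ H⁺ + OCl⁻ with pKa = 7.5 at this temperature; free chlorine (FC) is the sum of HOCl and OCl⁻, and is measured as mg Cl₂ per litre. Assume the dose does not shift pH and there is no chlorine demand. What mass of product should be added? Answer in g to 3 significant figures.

[OCl⁻]/[HOCl] = 10^(pH − pKa) = 10^(7.85 − 7.5) = 2.239; fraction as HOCl = 1/(1 + 2.239) = 0.3088.
Free chlorine required for 0.88 ppm HOCl: 0.88 / 0.3088 = 2.85 ppm.
FC to add: 2.85 − 0.3 = 2.55 mg/L as Cl₂.
Cl₂ equivalent: 2.55 mg/L × 144,000 L = 367.2 g.
Product at 89.0% available Cl: 367.2 / 0.89 = 412.6 g.

413 g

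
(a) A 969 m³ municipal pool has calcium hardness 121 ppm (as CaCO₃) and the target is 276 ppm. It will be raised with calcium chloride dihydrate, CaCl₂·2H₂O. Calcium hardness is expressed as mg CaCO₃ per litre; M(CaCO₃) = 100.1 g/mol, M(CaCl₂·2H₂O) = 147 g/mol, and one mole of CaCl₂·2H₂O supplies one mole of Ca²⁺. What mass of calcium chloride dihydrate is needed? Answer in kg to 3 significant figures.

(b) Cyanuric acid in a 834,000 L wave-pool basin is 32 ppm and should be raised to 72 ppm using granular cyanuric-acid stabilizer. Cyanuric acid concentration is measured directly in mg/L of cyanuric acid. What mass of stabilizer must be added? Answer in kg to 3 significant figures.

(a) Volume: 969 m³ = 969,000 L.
(a) Hardness to add: (276 − 121) = 155 mg/L as CaCO₃ × 969,000 L = 150,200 g as CaCO₃.
(a) Moles of Ca²⁺ (1 mol Ca²⁺ ≡ 1 mol CaCO₃): 150,200 / 100.1 g/mol = 1500 mol.
(a) Mass of CaCl₂·2H₂O: 1500 × 147 = 220,600 g.

(b) CYA to add: (72 − 32) = 40 mg/L × 834,000 L = 33,360 g cyanuric acid.

(a) 221 kg; (b) 33.4 kg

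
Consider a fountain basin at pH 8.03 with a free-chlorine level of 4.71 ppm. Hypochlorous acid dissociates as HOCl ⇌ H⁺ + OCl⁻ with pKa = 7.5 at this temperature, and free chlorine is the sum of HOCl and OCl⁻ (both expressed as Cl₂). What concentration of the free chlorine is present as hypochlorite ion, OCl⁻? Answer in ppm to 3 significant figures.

[OCl⁻]/[HOCl] = 10^(pH − pKa) = 10^(8.03 − 7.5) = 10^0.53 = 3.388.
Fraction as HOCl = 1 / (1 + 3.388) = 0.2279.
OCl⁻ = (1 − 0.2279) × 4.71 ppm = 3.637 ppm.

3.64 ppm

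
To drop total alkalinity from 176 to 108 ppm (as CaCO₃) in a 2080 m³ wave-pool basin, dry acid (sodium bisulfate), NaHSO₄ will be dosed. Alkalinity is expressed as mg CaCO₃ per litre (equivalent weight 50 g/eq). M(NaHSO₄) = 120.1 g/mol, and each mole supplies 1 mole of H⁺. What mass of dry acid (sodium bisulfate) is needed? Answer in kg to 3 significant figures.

Volume: 2080 m³ = 2,080,000 L.
Alkalinity to neutralize: (176 − 108) = 68 mg/L as CaCO₃ × 2,080,000 L = 141,400 g as CaCO₃.
Equivalents of H⁺ required: 141,400 ÷ 50 g/eq = 2829 eq = 2829 mol NaHSO₄.
Mass of NaHSO₄: 2829 × 120.1 = 339,700 g.

340 kg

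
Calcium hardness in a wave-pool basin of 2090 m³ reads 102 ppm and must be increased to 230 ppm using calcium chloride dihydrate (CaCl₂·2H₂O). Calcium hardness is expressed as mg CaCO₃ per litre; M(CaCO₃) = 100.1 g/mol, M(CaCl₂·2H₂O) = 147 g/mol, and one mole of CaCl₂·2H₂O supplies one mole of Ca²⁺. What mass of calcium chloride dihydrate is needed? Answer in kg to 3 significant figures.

393 kg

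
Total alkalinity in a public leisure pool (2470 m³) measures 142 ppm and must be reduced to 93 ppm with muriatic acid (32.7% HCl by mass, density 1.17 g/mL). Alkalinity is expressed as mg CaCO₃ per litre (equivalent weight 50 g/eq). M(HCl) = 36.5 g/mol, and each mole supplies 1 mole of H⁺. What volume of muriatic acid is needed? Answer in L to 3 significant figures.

231 L

Volume: 2470 m³ = 2,470,000 L.
Alkalinity to neutralize: (142 − 93) = 49 mg/L as CaCO₃ × 2,470,000 L = 121,000 g as CaCO₃.
Equivalents of H⁺ required: 121,000 ÷ 50 g/eq = 2421 eq = 2421 mol HCl.
Mass of HCl: 2421 × 36.5 = 88,350 g.
Mass of 32.7% solution: 88,350 / 0.327 = 270,200 g.
Volume: 270,200 g ÷ 1.17 g/mL = 230,900 mL.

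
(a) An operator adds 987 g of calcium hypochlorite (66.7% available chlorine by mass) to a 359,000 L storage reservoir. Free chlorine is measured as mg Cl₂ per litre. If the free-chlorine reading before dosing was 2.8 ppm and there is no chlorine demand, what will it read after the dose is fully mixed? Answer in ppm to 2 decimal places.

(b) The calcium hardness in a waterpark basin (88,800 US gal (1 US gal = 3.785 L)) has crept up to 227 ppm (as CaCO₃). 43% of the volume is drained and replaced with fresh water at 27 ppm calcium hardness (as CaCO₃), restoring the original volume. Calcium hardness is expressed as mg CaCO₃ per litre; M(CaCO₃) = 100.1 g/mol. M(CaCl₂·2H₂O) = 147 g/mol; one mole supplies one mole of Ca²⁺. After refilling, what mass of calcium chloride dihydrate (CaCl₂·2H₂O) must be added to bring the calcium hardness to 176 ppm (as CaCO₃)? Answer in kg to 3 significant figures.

(a) 4.63 ppm; (b) 17.3 kg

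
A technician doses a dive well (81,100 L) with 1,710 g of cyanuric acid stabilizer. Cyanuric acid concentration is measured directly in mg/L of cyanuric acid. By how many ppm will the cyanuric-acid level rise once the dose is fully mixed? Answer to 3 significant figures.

21.1 ppm

Rise: 1,710 g / 81,100 L × 1000 = 21.09 mg/L.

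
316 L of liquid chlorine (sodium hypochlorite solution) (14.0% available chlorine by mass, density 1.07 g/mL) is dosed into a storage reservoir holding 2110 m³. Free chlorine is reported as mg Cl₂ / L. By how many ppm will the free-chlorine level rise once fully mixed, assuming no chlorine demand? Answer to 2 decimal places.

Volume: 2110 m³ = 2,110,000 L.
Mass of solution: 316 L × 1000 mL/L × 1.07 g/mL = 338,100 g.
Available chlorine delivered: 338,100 g × 0.14 = 47,340 g as Cl₂.
Concentration rise: 47,340 g / 2,110,000 L = 22.43 mg/L = 22.43 ppm.

22.43 ppm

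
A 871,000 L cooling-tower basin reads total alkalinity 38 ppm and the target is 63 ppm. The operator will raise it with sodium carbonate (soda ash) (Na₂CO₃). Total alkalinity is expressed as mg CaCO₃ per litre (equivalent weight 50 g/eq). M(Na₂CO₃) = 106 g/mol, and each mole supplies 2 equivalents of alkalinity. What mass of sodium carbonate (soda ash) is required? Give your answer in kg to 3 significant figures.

Alkalinity to add: (63 − 38) = 25 mg/L as CaCO₃ × 871,000 L = 21,780 g as CaCO₃.
Equivalents: 21,780 g ÷ 50 g/eq = 435.5 eq.
Each mole of Na₂CO₃ supplies 2 eq, so 435.5 / 2 = 217.8 mol.
Mass: 217.8 mol × 106 g/mol = 23,080 g.

23.1 kg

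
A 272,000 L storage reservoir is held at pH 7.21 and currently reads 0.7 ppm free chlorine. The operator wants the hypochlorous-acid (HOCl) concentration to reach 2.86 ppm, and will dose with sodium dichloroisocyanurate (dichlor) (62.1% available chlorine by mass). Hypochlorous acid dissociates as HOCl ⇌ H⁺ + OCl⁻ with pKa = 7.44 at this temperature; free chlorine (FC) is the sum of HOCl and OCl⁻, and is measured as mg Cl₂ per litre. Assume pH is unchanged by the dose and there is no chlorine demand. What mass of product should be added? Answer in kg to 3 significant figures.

1.68 kg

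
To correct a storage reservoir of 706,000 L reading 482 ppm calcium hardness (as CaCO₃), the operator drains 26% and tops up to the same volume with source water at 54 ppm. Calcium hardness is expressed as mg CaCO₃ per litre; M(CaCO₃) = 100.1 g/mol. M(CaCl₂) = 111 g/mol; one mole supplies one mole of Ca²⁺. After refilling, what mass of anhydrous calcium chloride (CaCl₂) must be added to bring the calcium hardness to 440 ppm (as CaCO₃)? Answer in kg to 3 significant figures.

After draining 26% and refilling: 482 × 0.74 + 54 × 0.26 = 370.72 ppm.
Deficit to target: 440 − 370.72 = 69.28 mg/L.
As CaCO₃: 69.28 mg/L × 706,000 L = 48,910 g; ÷ 100.1 = 488.6 mol Ca²⁺.
Mass: 488.6 × 111 = 54,240 g.

54.2 kg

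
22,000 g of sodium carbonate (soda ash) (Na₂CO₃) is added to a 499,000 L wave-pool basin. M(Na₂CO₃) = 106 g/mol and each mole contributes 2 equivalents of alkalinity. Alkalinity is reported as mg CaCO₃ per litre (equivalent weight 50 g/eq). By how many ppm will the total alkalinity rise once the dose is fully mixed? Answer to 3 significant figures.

41.6 ppm

Moles of Na₂CO₃: 22,000 g ÷ 106 g/mol = 207.5 mol → 415.1 eq of alkalinity.
As CaCO₃: 415.1 eq × 50 g/eq = 20,750 g.
Rise: 20,750 g / 499,000 L × 1000 = 41.59 mg/L.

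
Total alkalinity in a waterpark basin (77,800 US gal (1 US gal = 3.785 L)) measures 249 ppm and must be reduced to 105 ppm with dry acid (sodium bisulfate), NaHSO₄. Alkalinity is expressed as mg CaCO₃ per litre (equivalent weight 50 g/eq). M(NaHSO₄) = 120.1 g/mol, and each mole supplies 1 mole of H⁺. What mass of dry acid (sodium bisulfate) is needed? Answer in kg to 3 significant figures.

102 kg

Volume: 77,800 US gal × 3.785 L/gal = 294,473 L.
Alkalinity to neutralize: (249 − 105) = 144 mg/L as CaCO₃ × 294,473 L = 42,400 g as CaCO₃.
Equivalents of H⁺ required: 42,400 ÷ 50 g/eq = 848.1 eq = 848.1 mol NaHSO₄.
Mass of NaHSO₄: 848.1 × 120.1 = 101,900 g.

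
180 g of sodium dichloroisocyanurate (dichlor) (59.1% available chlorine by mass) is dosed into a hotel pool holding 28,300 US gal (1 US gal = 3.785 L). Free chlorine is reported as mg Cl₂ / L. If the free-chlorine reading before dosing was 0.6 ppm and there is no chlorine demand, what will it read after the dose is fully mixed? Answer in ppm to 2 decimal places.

1.59 ppm

Volume: 28,300 US gal × 3.785 L/gal = 107,116 L.
Available chlorine delivered: 180 g × 0.591 = 106.4 g as Cl₂.
Concentration rise: 106.4 g / 107,116 L = 0.9931 mg/L = 0.99 ppm.
Final FC: 0.6 + 0.99 = 1.59 ppm.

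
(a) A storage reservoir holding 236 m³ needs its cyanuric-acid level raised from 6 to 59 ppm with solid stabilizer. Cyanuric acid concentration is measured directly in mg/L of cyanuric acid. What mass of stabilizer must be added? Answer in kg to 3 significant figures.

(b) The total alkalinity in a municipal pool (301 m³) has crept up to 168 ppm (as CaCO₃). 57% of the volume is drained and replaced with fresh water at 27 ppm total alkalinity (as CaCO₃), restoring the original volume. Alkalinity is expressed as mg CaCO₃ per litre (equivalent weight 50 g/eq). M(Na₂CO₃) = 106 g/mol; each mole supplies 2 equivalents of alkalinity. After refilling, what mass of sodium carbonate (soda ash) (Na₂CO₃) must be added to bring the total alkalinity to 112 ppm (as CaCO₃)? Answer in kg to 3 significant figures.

(a) 12.5 kg; (b) 7.78 kg

(a) Volume: 236 m³ = 236,000 L.
(a) CYA to add: (59 − 6) = 53 mg/L × 236,000 L = 12,510 g cyanuric acid.

(b) Volume: 301 m³ = 301,000 L.
(b) After draining 57% and refilling: 168 × 0.43 + 27 × 0.57 = 87.63 ppm.
(b) Deficit to target: 112 − 87.63 = 24.37 mg/L.
(b) As CaCO₃: 24.37 mg/L × 301,000 L = 7335 g; ÷ 50 g/eq ÷ 2 = 73.35 mol Na₂CO₃.
(b) Mass: 73.35 × 106 = 7775 g.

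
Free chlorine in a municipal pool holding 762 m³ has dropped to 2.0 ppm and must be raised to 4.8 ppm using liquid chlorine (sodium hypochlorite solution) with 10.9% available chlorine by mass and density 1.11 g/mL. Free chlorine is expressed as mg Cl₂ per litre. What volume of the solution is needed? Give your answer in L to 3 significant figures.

17.6 L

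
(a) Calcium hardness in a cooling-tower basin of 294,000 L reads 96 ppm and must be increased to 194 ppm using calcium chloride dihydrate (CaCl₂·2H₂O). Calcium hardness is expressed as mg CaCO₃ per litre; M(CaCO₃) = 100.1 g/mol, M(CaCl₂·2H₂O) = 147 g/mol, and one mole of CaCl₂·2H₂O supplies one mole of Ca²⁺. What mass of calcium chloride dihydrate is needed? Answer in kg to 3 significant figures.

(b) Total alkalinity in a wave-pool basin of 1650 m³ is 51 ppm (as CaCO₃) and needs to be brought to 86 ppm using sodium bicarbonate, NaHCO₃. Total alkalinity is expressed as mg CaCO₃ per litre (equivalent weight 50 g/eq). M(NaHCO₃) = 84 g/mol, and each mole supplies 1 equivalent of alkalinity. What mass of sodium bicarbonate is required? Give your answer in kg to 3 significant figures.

(a) Hardness to add: (194 − 96) = 98 mg/L as CaCO₃ × 294,000 L = 28,810 g as CaCO₃.
(a) Moles of Ca²⁺ (1 mol Ca²⁺ ≡ 1 mol CaCO₃): 28,810 / 100.1 g/mol = 287.8 mol.
(a) Mass of CaCl₂·2H₂O: 287.8 × 147 = 42,310 g.

(b) Volume: 1650 m³ = 1,650,000 L.
(b) Alkalinity to add: (86 − 51) = 35 mg/L as CaCO₃ × 1,650,000 L = 57,750 g as CaCO₃.
(b) Equivalents: 57,750 g ÷ 50 g/eq = 1155 eq.
(b) NaHCO₃ supplies 1 eq per mole → 1155 mol.
(b) Mass: 1155 mol × 84 g/mol = 97,020 g.

(a) 42.3 kg; (b) 97.0 kg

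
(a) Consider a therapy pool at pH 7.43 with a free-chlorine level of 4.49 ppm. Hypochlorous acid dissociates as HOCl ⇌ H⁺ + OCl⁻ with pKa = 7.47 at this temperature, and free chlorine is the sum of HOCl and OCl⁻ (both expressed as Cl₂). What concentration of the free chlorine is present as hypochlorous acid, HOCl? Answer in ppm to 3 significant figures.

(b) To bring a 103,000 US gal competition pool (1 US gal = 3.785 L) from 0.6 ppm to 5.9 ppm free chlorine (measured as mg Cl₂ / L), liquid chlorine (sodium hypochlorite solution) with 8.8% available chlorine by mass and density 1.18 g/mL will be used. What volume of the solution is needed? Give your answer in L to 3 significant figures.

(a) [OCl⁻]/[HOCl] = 10^(pH − pKa) = 10^(7.43 − 7.47) = 10^-0.04 = 0.912.
(a) Fraction as HOCl = 1 / (1 + 0.912) = 0.523.
(a) HOCl = 0.523 × 4.49 ppm = 2.348 ppm.

(b) Volume: 103,000 US gal × 3.785 L/gal = 389,855 L.
(b) Chlorine deficit: 5.9 − 0.6 = 5.3 ppm = 5.3 mg/L as Cl₂.
(b) Cl₂ equivalent needed: 5.3 mg/L × 389,855 L = 2,066,000 mg = 2066 g.
(b) Product at 8.8% available chlorine: 2066 / 0.088 = 23,480 g.
(b) Volume at density 1.18 g/mL: 23,480 g ÷ 1.18 g/mL = 19,900 mL.

(a) 2.35 ppm; (b) 19.9 L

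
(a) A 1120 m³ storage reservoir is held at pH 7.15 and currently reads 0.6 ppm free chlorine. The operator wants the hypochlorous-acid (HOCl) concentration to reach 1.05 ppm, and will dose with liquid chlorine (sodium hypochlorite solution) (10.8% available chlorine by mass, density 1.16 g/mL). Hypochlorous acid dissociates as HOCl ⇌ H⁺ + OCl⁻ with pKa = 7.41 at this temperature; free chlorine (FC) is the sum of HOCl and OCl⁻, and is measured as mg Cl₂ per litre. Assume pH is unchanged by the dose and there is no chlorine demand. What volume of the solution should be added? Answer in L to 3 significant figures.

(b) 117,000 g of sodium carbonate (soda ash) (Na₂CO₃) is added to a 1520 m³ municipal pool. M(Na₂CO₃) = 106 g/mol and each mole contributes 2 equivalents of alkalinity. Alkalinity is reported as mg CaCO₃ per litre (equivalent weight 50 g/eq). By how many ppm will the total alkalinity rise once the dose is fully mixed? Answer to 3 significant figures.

(a) 9.18 L; (b) 72.6 ppm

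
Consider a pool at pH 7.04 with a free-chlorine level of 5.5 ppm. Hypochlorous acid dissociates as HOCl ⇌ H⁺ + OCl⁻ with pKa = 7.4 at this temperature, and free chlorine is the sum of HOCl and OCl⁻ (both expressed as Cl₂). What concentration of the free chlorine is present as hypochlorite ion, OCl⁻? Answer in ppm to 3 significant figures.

[OCl⁻]/[HOCl] = 10^(pH − pKa) = 10^(7.04 − 7.4) = 10^-0.36 = 0.4365.
Fraction as HOCl = 1 / (1 + 0.4365) = 0.6961.
OCl⁻ = (1 − 0.6961) × 5.5 ppm = 1.671 ppm.

1.67 ppm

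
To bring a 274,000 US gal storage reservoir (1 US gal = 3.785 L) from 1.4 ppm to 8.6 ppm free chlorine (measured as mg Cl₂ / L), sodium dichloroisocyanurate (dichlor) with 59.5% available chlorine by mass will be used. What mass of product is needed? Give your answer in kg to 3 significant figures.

12.5 kg

Volume: 274,000 US gal × 3.785 L/gal = 1,037,090 L.
Chlorine deficit: 8.6 − 1.4 = 7.2 ppm = 7.2 mg/L as Cl₂.
Cl₂ equivalent needed: 7.2 mg/L × 1,037,090 L = 7,467,000 mg = 7467 g.
Product at 59.5% available chlorine: 7467 / 0.595 = 12,550 g.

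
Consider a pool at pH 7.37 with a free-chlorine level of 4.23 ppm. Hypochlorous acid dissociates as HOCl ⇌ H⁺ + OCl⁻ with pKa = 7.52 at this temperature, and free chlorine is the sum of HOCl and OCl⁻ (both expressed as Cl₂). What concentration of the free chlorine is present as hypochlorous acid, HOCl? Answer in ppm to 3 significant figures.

[OCl⁻]/[HOCl] = 10^(pH − pKa) = 10^(7.37 − 7.52) = 10^-0.15 = 0.7079.
Fraction as HOCl = 1 / (1 + 0.7079) = 0.5855.
HOCl = 0.5855 × 4.23 ppm = 2.477 ppm.

2.48 ppm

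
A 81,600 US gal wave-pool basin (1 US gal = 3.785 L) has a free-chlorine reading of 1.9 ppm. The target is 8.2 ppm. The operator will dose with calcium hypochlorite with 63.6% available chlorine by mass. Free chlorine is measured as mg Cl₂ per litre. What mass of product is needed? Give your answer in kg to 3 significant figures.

Volume: 81,600 US gal × 3.785 L/gal = 308,856 L.
Chlorine deficit: 8.2 − 1.9 = 6.3 ppm = 6.3 mg/L as Cl₂.
Cl₂ equivalent needed: 6.3 mg/L × 308,856 L = 1,946,000 mg = 1946 g.
Product at 63.6% available chlorine: 1946 / 0.636 = 3059 g.

3.06 kg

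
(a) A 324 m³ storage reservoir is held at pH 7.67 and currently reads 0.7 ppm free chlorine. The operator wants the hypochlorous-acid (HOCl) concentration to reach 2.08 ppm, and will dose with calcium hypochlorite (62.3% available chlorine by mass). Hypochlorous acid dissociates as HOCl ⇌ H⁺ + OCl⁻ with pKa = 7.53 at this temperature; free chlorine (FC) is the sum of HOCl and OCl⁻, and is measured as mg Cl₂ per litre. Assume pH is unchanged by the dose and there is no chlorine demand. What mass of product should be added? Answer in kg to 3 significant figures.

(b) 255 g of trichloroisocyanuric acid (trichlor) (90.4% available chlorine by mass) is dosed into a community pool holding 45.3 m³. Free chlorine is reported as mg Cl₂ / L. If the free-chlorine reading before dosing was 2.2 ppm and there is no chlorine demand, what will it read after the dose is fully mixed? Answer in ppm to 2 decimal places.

(a) Volume: 324 m³ = 324,000 L.
(a) [OCl⁻]/[HOCl] = 10^(pH − pKa) = 10^(7.67 − 7.53) = 1.38; fraction as HOCl = 1/(1 + 1.38) = 0.4201.
(a) Free chlorine required for 2.08 ppm HOCl: 2.08 / 0.4201 = 4.951 ppm.
(a) FC to add: 4.951 − 0.7 = 4.251 mg/L as Cl₂.
(a) Cl₂ equivalent: 4.251 mg/L × 324,000 L = 1377 g.
(a) Product at 62.3% available Cl: 1377 / 0.623 = 2211 g.

(b) Volume: 45.3 m³ = 45,300 L.
(b) Available chlorine delivered: 255 g × 0.904 = 230.5 g as Cl₂.
(b) Concentration rise: 230.5 g / 45,300 L = 5.089 mg/L = 5.09 ppm.
(b) Final FC: 2.2 + 5.09 = 7.29 ppm.

(a) 2.21 kg; (b) 7.29 ppm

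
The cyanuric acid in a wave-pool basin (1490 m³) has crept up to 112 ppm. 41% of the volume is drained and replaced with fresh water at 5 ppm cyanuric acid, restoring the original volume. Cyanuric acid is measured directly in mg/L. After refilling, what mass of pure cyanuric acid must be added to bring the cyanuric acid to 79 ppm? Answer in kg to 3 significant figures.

16.2 kg

Volume: 1490 m³ = 1,490,000 L.
After draining 41% and refilling: 112 × 0.59 + 5 × 0.41 = 68.13 ppm.
Deficit to target: 79 − 68.13 = 10.87 mg/L.
Mass: 10.87 mg/L × 1,490,000 L = 16,200 g cyanuric acid.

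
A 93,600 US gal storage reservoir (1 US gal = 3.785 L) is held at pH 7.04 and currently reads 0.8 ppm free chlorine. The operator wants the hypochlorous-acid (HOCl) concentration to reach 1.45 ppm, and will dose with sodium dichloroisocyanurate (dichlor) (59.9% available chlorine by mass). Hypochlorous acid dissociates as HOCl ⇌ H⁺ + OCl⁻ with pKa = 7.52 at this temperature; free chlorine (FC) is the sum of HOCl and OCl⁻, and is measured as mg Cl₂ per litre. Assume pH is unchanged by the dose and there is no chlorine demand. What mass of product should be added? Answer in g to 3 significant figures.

Volume: 93,600 US gal × 3.785 L/gal = 354,276 L.
[OCl⁻]/[HOCl] = 10^(pH − pKa) = 10^(7.04 − 7.52) = 0.3311; fraction as HOCl = 1/(1 + 0.3311) = 0.7512.
Free chlorine required for 1.45 ppm HOCl: 1.45 / 0.7512 = 1.93 ppm.
FC to add: 1.93 − 0.8 = 1.13 mg/L as Cl₂.
Cl₂ equivalent: 1.13 mg/L × 354,276 L = 400.4 g.
Product at 59.9% available Cl: 400.4 / 0.599 = 668.4 g.

668 g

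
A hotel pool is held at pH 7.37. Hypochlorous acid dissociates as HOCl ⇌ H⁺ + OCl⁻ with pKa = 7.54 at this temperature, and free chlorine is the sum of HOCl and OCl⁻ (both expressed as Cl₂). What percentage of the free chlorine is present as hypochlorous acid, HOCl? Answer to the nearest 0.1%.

59.7%

[OCl⁻]/[HOCl] = 10^(pH − pKa) = 10^(7.37 − 7.54) = 10^-0.17 = 0.6761.
Fraction as HOCl = 1 / (1 + 0.6761) = 0.5966.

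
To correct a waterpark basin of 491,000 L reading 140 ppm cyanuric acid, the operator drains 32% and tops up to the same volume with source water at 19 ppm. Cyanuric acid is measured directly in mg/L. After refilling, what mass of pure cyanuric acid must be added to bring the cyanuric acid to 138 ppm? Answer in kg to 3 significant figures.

After draining 32% and refilling: 140 × 0.68 + 19 × 0.32 = 101.28 ppm.
Deficit to target: 138 − 101.28 = 36.72 mg/L.
Mass: 36.72 mg/L × 491,000 L = 18,030 g cyanuric acid.

18.0 kg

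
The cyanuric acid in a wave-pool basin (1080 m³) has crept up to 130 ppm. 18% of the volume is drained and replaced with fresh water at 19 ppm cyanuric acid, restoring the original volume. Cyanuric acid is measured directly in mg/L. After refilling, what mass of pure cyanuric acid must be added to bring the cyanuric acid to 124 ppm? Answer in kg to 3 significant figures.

15.1 kg

Volume: 1080 m³ = 1,080,000 L.
After draining 18% and refilling: 130 × 0.82 + 19 × 0.18 = 110.02 ppm.
Deficit to target: 124 − 110.02 = 13.98 mg/L.
Mass: 13.98 mg/L × 1,080,000 L = 15,100 g cyanuric acid.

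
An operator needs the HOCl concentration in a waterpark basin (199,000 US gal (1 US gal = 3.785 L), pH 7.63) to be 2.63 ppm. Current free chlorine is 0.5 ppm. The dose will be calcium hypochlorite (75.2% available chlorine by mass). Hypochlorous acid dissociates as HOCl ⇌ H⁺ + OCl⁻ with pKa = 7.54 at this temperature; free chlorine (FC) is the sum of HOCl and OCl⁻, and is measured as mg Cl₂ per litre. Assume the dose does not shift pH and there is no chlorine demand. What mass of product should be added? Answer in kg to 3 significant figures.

5.37 kg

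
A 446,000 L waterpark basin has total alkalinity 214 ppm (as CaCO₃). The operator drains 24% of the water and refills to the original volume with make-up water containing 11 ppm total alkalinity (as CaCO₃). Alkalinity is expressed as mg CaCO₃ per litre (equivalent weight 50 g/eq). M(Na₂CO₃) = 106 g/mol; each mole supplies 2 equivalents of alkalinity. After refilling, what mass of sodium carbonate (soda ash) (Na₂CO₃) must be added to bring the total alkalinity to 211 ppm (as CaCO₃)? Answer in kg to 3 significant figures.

21.6 kg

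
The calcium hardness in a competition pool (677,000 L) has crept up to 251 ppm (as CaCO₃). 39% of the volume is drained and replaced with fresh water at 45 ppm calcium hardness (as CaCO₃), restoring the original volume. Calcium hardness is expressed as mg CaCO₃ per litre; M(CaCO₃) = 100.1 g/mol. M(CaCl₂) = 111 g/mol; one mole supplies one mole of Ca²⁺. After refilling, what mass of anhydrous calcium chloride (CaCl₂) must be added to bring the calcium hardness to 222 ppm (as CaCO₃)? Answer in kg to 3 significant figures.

After draining 39% and refilling: 251 × 0.61 + 45 × 0.39 = 170.66 ppm.
Deficit to target: 222 − 170.66 = 51.34 mg/L.
As CaCO₃: 51.34 mg/L × 677,000 L = 34,760 g; ÷ 100.1 = 347.2 mol Ca²⁺.
Mass: 347.2 × 111 = 38,540 g.

38.5 kg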